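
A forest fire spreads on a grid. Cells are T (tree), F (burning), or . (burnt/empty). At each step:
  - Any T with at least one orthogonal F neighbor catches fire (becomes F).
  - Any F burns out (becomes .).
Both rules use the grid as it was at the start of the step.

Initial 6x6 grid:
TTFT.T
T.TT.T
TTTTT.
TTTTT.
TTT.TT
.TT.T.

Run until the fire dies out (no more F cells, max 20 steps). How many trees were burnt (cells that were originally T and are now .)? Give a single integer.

Step 1: +3 fires, +1 burnt (F count now 3)
Step 2: +3 fires, +3 burnt (F count now 3)
Step 3: +4 fires, +3 burnt (F count now 4)
Step 4: +5 fires, +4 burnt (F count now 5)
Step 5: +4 fires, +5 burnt (F count now 4)
Step 6: +3 fires, +4 burnt (F count now 3)
Step 7: +2 fires, +3 burnt (F count now 2)
Step 8: +0 fires, +2 burnt (F count now 0)
Fire out after step 8
Initially T: 26, now '.': 34
Total burnt (originally-T cells now '.'): 24

Answer: 24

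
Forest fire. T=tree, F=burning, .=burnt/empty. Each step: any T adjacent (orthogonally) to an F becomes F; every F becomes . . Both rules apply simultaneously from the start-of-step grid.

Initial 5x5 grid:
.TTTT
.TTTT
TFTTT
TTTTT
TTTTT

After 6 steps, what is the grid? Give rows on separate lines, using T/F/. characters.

Step 1: 4 trees catch fire, 1 burn out
  .TTTT
  .FTTT
  F.FTT
  TFTTT
  TTTTT
Step 2: 6 trees catch fire, 4 burn out
  .FTTT
  ..FTT
  ...FT
  F.FTT
  TFTTT
Step 3: 6 trees catch fire, 6 burn out
  ..FTT
  ...FT
  ....F
  ...FT
  F.FTT
Step 4: 4 trees catch fire, 6 burn out
  ...FT
  ....F
  .....
  ....F
  ...FT
Step 5: 2 trees catch fire, 4 burn out
  ....F
  .....
  .....
  .....
  ....F
Step 6: 0 trees catch fire, 2 burn out
  .....
  .....
  .....
  .....
  .....

.....
.....
.....
.....
.....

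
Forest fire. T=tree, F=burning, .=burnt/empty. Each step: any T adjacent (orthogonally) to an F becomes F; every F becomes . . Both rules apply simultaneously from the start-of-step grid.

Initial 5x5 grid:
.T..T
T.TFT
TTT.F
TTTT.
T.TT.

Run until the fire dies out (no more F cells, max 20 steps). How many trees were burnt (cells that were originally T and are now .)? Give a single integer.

Answer: 14

Derivation:
Step 1: +2 fires, +2 burnt (F count now 2)
Step 2: +2 fires, +2 burnt (F count now 2)
Step 3: +2 fires, +2 burnt (F count now 2)
Step 4: +4 fires, +2 burnt (F count now 4)
Step 5: +3 fires, +4 burnt (F count now 3)
Step 6: +1 fires, +3 burnt (F count now 1)
Step 7: +0 fires, +1 burnt (F count now 0)
Fire out after step 7
Initially T: 15, now '.': 24
Total burnt (originally-T cells now '.'): 14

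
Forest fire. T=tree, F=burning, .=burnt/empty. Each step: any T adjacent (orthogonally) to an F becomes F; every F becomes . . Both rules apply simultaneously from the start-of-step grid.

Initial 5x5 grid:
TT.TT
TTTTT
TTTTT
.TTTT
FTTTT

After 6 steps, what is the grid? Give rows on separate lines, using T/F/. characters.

Step 1: 1 trees catch fire, 1 burn out
  TT.TT
  TTTTT
  TTTTT
  .TTTT
  .FTTT
Step 2: 2 trees catch fire, 1 burn out
  TT.TT
  TTTTT
  TTTTT
  .FTTT
  ..FTT
Step 3: 3 trees catch fire, 2 burn out
  TT.TT
  TTTTT
  TFTTT
  ..FTT
  ...FT
Step 4: 5 trees catch fire, 3 burn out
  TT.TT
  TFTTT
  F.FTT
  ...FT
  ....F
Step 5: 5 trees catch fire, 5 burn out
  TF.TT
  F.FTT
  ...FT
  ....F
  .....
Step 6: 3 trees catch fire, 5 burn out
  F..TT
  ...FT
  ....F
  .....
  .....

F..TT
...FT
....F
.....
.....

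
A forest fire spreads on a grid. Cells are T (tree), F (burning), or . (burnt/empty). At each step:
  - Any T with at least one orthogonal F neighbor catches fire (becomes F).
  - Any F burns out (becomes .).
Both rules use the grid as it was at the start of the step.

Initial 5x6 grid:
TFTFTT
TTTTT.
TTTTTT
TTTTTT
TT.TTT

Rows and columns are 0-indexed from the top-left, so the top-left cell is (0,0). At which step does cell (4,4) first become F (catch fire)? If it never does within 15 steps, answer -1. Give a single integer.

Step 1: cell (4,4)='T' (+5 fires, +2 burnt)
Step 2: cell (4,4)='T' (+6 fires, +5 burnt)
Step 3: cell (4,4)='T' (+5 fires, +6 burnt)
Step 4: cell (4,4)='T' (+6 fires, +5 burnt)
Step 5: cell (4,4)='F' (+3 fires, +6 burnt)
  -> target ignites at step 5
Step 6: cell (4,4)='.' (+1 fires, +3 burnt)
Step 7: cell (4,4)='.' (+0 fires, +1 burnt)
  fire out at step 7

5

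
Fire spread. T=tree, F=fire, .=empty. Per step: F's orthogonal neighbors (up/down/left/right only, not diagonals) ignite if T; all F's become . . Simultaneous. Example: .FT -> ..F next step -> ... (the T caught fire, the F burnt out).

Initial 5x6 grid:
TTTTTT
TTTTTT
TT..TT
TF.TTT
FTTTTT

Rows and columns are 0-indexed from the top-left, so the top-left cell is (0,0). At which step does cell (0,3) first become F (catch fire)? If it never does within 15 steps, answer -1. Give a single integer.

Step 1: cell (0,3)='T' (+3 fires, +2 burnt)
Step 2: cell (0,3)='T' (+3 fires, +3 burnt)
Step 3: cell (0,3)='T' (+4 fires, +3 burnt)
Step 4: cell (0,3)='T' (+5 fires, +4 burnt)
Step 5: cell (0,3)='F' (+4 fires, +5 burnt)
  -> target ignites at step 5
Step 6: cell (0,3)='.' (+4 fires, +4 burnt)
Step 7: cell (0,3)='.' (+2 fires, +4 burnt)
Step 8: cell (0,3)='.' (+0 fires, +2 burnt)
  fire out at step 8

5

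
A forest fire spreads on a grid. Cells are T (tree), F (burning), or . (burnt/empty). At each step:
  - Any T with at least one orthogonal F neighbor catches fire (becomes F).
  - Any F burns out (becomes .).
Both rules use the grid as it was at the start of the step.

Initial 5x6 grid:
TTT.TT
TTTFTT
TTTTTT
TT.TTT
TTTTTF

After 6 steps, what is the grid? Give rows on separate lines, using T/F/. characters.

Step 1: 5 trees catch fire, 2 burn out
  TTT.TT
  TTF.FT
  TTTFTT
  TT.TTF
  TTTTF.
Step 2: 10 trees catch fire, 5 burn out
  TTF.FT
  TF...F
  TTF.FF
  TT.FF.
  TTTF..
Step 3: 5 trees catch fire, 10 burn out
  TF...F
  F.....
  TF....
  TT....
  TTF...
Step 4: 4 trees catch fire, 5 burn out
  F.....
  ......
  F.....
  TF....
  TF....
Step 5: 2 trees catch fire, 4 burn out
  ......
  ......
  ......
  F.....
  F.....
Step 6: 0 trees catch fire, 2 burn out
  ......
  ......
  ......
  ......
  ......

......
......
......
......
......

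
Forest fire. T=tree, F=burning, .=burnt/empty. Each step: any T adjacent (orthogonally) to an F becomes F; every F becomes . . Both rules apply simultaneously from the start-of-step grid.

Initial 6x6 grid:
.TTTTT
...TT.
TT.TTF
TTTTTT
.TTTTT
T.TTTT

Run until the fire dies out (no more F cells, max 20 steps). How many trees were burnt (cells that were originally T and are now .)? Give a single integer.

Answer: 26

Derivation:
Step 1: +2 fires, +1 burnt (F count now 2)
Step 2: +4 fires, +2 burnt (F count now 4)
Step 3: +5 fires, +4 burnt (F count now 5)
Step 4: +5 fires, +5 burnt (F count now 5)
Step 5: +4 fires, +5 burnt (F count now 4)
Step 6: +5 fires, +4 burnt (F count now 5)
Step 7: +1 fires, +5 burnt (F count now 1)
Step 8: +0 fires, +1 burnt (F count now 0)
Fire out after step 8
Initially T: 27, now '.': 35
Total burnt (originally-T cells now '.'): 26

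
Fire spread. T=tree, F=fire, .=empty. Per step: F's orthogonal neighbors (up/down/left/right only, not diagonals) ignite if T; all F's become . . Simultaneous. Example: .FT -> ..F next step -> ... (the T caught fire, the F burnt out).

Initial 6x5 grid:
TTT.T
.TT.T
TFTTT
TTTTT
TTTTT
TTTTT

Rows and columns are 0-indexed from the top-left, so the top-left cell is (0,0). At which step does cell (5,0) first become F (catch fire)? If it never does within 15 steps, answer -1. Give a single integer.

Step 1: cell (5,0)='T' (+4 fires, +1 burnt)
Step 2: cell (5,0)='T' (+6 fires, +4 burnt)
Step 3: cell (5,0)='T' (+7 fires, +6 burnt)
Step 4: cell (5,0)='F' (+5 fires, +7 burnt)
  -> target ignites at step 4
Step 5: cell (5,0)='.' (+3 fires, +5 burnt)
Step 6: cell (5,0)='.' (+1 fires, +3 burnt)
Step 7: cell (5,0)='.' (+0 fires, +1 burnt)
  fire out at step 7

4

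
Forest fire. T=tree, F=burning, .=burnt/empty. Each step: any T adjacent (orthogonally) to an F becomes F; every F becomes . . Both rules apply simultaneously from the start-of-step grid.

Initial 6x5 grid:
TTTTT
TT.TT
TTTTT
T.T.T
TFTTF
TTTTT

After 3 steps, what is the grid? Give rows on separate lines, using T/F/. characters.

Step 1: 6 trees catch fire, 2 burn out
  TTTTT
  TT.TT
  TTTTT
  T.T.F
  F.FF.
  TFTTF
Step 2: 6 trees catch fire, 6 burn out
  TTTTT
  TT.TT
  TTTTF
  F.F..
  .....
  F.FF.
Step 3: 4 trees catch fire, 6 burn out
  TTTTT
  TT.TF
  FTFF.
  .....
  .....
  .....

TTTTT
TT.TF
FTFF.
.....
.....
.....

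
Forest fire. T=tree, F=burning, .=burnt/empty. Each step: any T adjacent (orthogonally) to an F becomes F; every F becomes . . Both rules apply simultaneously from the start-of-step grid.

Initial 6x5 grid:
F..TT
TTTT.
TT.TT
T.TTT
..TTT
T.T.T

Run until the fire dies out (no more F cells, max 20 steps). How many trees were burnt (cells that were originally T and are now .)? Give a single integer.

Step 1: +1 fires, +1 burnt (F count now 1)
Step 2: +2 fires, +1 burnt (F count now 2)
Step 3: +3 fires, +2 burnt (F count now 3)
Step 4: +1 fires, +3 burnt (F count now 1)
Step 5: +2 fires, +1 burnt (F count now 2)
Step 6: +3 fires, +2 burnt (F count now 3)
Step 7: +3 fires, +3 burnt (F count now 3)
Step 8: +2 fires, +3 burnt (F count now 2)
Step 9: +2 fires, +2 burnt (F count now 2)
Step 10: +0 fires, +2 burnt (F count now 0)
Fire out after step 10
Initially T: 20, now '.': 29
Total burnt (originally-T cells now '.'): 19

Answer: 19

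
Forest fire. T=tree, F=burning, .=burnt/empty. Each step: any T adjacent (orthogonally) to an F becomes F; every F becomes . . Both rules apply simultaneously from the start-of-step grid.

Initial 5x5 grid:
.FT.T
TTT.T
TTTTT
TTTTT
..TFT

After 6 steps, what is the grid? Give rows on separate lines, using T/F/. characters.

Step 1: 5 trees catch fire, 2 burn out
  ..F.T
  TFT.T
  TTTTT
  TTTFT
  ..F.F
Step 2: 6 trees catch fire, 5 burn out
  ....T
  F.F.T
  TFTFT
  TTF.F
  .....
Step 3: 4 trees catch fire, 6 burn out
  ....T
  ....T
  F.F.F
  TF...
  .....
Step 4: 2 trees catch fire, 4 burn out
  ....T
  ....F
  .....
  F....
  .....
Step 5: 1 trees catch fire, 2 burn out
  ....F
  .....
  .....
  .....
  .....
Step 6: 0 trees catch fire, 1 burn out
  .....
  .....
  .....
  .....
  .....

.....
.....
.....
.....
.....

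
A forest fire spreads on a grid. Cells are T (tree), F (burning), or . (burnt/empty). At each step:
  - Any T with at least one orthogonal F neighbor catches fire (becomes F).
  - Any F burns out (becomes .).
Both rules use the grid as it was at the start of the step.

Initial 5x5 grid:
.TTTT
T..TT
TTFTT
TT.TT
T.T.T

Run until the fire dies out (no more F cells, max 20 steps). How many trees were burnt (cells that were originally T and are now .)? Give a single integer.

Step 1: +2 fires, +1 burnt (F count now 2)
Step 2: +5 fires, +2 burnt (F count now 5)
Step 3: +5 fires, +5 burnt (F count now 5)
Step 4: +4 fires, +5 burnt (F count now 4)
Step 5: +1 fires, +4 burnt (F count now 1)
Step 6: +0 fires, +1 burnt (F count now 0)
Fire out after step 6
Initially T: 18, now '.': 24
Total burnt (originally-T cells now '.'): 17

Answer: 17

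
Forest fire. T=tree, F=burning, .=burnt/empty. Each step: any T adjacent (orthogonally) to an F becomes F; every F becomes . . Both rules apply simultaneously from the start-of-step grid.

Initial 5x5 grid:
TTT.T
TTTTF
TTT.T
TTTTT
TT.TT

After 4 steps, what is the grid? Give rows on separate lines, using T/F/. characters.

Step 1: 3 trees catch fire, 1 burn out
  TTT.F
  TTTF.
  TTT.F
  TTTTT
  TT.TT
Step 2: 2 trees catch fire, 3 burn out
  TTT..
  TTF..
  TTT..
  TTTTF
  TT.TT
Step 3: 5 trees catch fire, 2 burn out
  TTF..
  TF...
  TTF..
  TTTF.
  TT.TF
Step 4: 5 trees catch fire, 5 burn out
  TF...
  F....
  TF...
  TTF..
  TT.F.

TF...
F....
TF...
TTF..
TT.F.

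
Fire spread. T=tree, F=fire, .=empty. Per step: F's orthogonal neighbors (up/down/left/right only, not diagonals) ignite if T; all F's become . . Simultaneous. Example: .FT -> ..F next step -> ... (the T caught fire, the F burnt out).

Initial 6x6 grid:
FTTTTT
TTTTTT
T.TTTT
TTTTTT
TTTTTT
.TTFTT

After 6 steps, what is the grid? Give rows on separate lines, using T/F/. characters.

Step 1: 5 trees catch fire, 2 burn out
  .FTTTT
  FTTTTT
  T.TTTT
  TTTTTT
  TTTFTT
  .TF.FT
Step 2: 8 trees catch fire, 5 burn out
  ..FTTT
  .FTTTT
  F.TTTT
  TTTFTT
  TTF.FT
  .F...F
Step 3: 8 trees catch fire, 8 burn out
  ...FTT
  ..FTTT
  ..TFTT
  FTF.FT
  TF...F
  ......
Step 4: 7 trees catch fire, 8 burn out
  ....FT
  ...FTT
  ..F.FT
  .F...F
  F.....
  ......
Step 5: 3 trees catch fire, 7 burn out
  .....F
  ....FT
  .....F
  ......
  ......
  ......
Step 6: 1 trees catch fire, 3 burn out
  ......
  .....F
  ......
  ......
  ......
  ......

......
.....F
......
......
......
......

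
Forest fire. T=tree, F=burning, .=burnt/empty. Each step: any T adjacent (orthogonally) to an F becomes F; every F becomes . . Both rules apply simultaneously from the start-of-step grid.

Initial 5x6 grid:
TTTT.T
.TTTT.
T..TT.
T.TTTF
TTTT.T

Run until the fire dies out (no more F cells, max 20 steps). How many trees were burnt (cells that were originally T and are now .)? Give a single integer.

Answer: 20

Derivation:
Step 1: +2 fires, +1 burnt (F count now 2)
Step 2: +2 fires, +2 burnt (F count now 2)
Step 3: +4 fires, +2 burnt (F count now 4)
Step 4: +2 fires, +4 burnt (F count now 2)
Step 5: +3 fires, +2 burnt (F count now 3)
Step 6: +3 fires, +3 burnt (F count now 3)
Step 7: +2 fires, +3 burnt (F count now 2)
Step 8: +2 fires, +2 burnt (F count now 2)
Step 9: +0 fires, +2 burnt (F count now 0)
Fire out after step 9
Initially T: 21, now '.': 29
Total burnt (originally-T cells now '.'): 20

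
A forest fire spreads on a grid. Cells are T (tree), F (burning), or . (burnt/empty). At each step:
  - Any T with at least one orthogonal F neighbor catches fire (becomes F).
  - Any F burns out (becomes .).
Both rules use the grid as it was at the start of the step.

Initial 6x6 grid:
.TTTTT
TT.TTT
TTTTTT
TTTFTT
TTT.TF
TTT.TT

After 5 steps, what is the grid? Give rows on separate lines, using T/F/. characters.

Step 1: 6 trees catch fire, 2 burn out
  .TTTTT
  TT.TTT
  TTTFTT
  TTF.FF
  TTT.F.
  TTT.TF
Step 2: 7 trees catch fire, 6 burn out
  .TTTTT
  TT.FTT
  TTF.FF
  TF....
  TTF...
  TTT.F.
Step 3: 7 trees catch fire, 7 burn out
  .TTFTT
  TT..FF
  TF....
  F.....
  TF....
  TTF...
Step 4: 7 trees catch fire, 7 burn out
  .TF.FF
  TF....
  F.....
  ......
  F.....
  TF....
Step 5: 3 trees catch fire, 7 burn out
  .F....
  F.....
  ......
  ......
  ......
  F.....

.F....
F.....
......
......
......
F.....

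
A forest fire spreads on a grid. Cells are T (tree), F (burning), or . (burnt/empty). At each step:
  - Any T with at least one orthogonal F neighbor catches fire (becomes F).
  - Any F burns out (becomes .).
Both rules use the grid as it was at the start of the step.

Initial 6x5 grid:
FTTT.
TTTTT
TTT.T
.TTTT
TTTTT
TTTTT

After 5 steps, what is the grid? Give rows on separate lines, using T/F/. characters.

Step 1: 2 trees catch fire, 1 burn out
  .FTT.
  FTTTT
  TTT.T
  .TTTT
  TTTTT
  TTTTT
Step 2: 3 trees catch fire, 2 burn out
  ..FT.
  .FTTT
  FTT.T
  .TTTT
  TTTTT
  TTTTT
Step 3: 3 trees catch fire, 3 burn out
  ...F.
  ..FTT
  .FT.T
  .TTTT
  TTTTT
  TTTTT
Step 4: 3 trees catch fire, 3 burn out
  .....
  ...FT
  ..F.T
  .FTTT
  TTTTT
  TTTTT
Step 5: 3 trees catch fire, 3 burn out
  .....
  ....F
  ....T
  ..FTT
  TFTTT
  TTTTT

.....
....F
....T
..FTT
TFTTT
TTTTT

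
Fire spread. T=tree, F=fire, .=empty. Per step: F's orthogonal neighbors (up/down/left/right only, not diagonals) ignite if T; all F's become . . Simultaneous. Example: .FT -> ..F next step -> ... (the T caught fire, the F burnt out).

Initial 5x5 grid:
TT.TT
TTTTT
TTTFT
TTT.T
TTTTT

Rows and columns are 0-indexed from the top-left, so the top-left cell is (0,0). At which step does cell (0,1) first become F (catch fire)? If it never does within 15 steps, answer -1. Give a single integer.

Step 1: cell (0,1)='T' (+3 fires, +1 burnt)
Step 2: cell (0,1)='T' (+6 fires, +3 burnt)
Step 3: cell (0,1)='T' (+6 fires, +6 burnt)
Step 4: cell (0,1)='F' (+5 fires, +6 burnt)
  -> target ignites at step 4
Step 5: cell (0,1)='.' (+2 fires, +5 burnt)
Step 6: cell (0,1)='.' (+0 fires, +2 burnt)
  fire out at step 6

4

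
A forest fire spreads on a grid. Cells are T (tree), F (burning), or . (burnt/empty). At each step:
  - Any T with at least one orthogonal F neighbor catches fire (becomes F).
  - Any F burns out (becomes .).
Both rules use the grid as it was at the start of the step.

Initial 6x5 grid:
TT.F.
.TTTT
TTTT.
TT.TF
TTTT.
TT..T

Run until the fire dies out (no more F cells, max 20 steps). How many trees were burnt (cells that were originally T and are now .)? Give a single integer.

Answer: 19

Derivation:
Step 1: +2 fires, +2 burnt (F count now 2)
Step 2: +4 fires, +2 burnt (F count now 4)
Step 3: +3 fires, +4 burnt (F count now 3)
Step 4: +3 fires, +3 burnt (F count now 3)
Step 5: +5 fires, +3 burnt (F count now 5)
Step 6: +2 fires, +5 burnt (F count now 2)
Step 7: +0 fires, +2 burnt (F count now 0)
Fire out after step 7
Initially T: 20, now '.': 29
Total burnt (originally-T cells now '.'): 19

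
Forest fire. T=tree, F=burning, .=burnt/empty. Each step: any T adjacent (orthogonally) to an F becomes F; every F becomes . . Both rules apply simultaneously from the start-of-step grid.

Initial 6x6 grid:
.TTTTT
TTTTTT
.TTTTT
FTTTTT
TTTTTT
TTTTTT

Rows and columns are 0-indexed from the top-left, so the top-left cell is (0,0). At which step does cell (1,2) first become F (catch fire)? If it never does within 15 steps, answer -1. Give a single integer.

Step 1: cell (1,2)='T' (+2 fires, +1 burnt)
Step 2: cell (1,2)='T' (+4 fires, +2 burnt)
Step 3: cell (1,2)='T' (+5 fires, +4 burnt)
Step 4: cell (1,2)='F' (+7 fires, +5 burnt)
  -> target ignites at step 4
Step 5: cell (1,2)='.' (+6 fires, +7 burnt)
Step 6: cell (1,2)='.' (+5 fires, +6 burnt)
Step 7: cell (1,2)='.' (+3 fires, +5 burnt)
Step 8: cell (1,2)='.' (+1 fires, +3 burnt)
Step 9: cell (1,2)='.' (+0 fires, +1 burnt)
  fire out at step 9

4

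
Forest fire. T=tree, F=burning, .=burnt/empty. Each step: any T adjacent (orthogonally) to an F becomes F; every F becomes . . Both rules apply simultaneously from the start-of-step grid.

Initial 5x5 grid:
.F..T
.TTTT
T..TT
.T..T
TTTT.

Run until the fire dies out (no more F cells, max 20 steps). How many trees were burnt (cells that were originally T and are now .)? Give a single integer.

Step 1: +1 fires, +1 burnt (F count now 1)
Step 2: +1 fires, +1 burnt (F count now 1)
Step 3: +1 fires, +1 burnt (F count now 1)
Step 4: +2 fires, +1 burnt (F count now 2)
Step 5: +2 fires, +2 burnt (F count now 2)
Step 6: +1 fires, +2 burnt (F count now 1)
Step 7: +0 fires, +1 burnt (F count now 0)
Fire out after step 7
Initially T: 14, now '.': 19
Total burnt (originally-T cells now '.'): 8

Answer: 8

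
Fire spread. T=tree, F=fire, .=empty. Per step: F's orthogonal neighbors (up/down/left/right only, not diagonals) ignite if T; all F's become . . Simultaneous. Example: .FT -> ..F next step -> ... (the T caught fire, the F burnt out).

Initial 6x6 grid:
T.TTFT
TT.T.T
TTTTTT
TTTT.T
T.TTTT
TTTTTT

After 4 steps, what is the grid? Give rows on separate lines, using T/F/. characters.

Step 1: 2 trees catch fire, 1 burn out
  T.TF.F
  TT.T.T
  TTTTTT
  TTTT.T
  T.TTTT
  TTTTTT
Step 2: 3 trees catch fire, 2 burn out
  T.F...
  TT.F.F
  TTTTTT
  TTTT.T
  T.TTTT
  TTTTTT
Step 3: 2 trees catch fire, 3 burn out
  T.....
  TT....
  TTTFTF
  TTTT.T
  T.TTTT
  TTTTTT
Step 4: 4 trees catch fire, 2 burn out
  T.....
  TT....
  TTF.F.
  TTTF.F
  T.TTTT
  TTTTTT

T.....
TT....
TTF.F.
TTTF.F
T.TTTT
TTTTTT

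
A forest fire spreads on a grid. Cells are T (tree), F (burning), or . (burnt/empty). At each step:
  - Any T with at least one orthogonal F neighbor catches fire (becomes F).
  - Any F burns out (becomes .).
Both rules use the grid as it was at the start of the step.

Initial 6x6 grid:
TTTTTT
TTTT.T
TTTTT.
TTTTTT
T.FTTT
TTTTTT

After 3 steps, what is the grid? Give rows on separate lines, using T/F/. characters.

Step 1: 3 trees catch fire, 1 burn out
  TTTTTT
  TTTT.T
  TTTTT.
  TTFTTT
  T..FTT
  TTFTTT
Step 2: 6 trees catch fire, 3 burn out
  TTTTTT
  TTTT.T
  TTFTT.
  TF.FTT
  T...FT
  TF.FTT
Step 3: 8 trees catch fire, 6 burn out
  TTTTTT
  TTFT.T
  TF.FT.
  F...FT
  T....F
  F...FT

TTTTTT
TTFT.T
TF.FT.
F...FT
T....F
F...FT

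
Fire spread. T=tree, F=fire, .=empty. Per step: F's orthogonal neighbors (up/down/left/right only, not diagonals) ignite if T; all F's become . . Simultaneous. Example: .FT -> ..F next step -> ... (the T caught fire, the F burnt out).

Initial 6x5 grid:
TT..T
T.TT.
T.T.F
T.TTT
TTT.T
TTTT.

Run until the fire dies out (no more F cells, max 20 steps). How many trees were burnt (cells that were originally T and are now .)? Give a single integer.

Step 1: +1 fires, +1 burnt (F count now 1)
Step 2: +2 fires, +1 burnt (F count now 2)
Step 3: +1 fires, +2 burnt (F count now 1)
Step 4: +2 fires, +1 burnt (F count now 2)
Step 5: +3 fires, +2 burnt (F count now 3)
Step 6: +4 fires, +3 burnt (F count now 4)
Step 7: +2 fires, +4 burnt (F count now 2)
Step 8: +1 fires, +2 burnt (F count now 1)
Step 9: +1 fires, +1 burnt (F count now 1)
Step 10: +1 fires, +1 burnt (F count now 1)
Step 11: +1 fires, +1 burnt (F count now 1)
Step 12: +0 fires, +1 burnt (F count now 0)
Fire out after step 12
Initially T: 20, now '.': 29
Total burnt (originally-T cells now '.'): 19

Answer: 19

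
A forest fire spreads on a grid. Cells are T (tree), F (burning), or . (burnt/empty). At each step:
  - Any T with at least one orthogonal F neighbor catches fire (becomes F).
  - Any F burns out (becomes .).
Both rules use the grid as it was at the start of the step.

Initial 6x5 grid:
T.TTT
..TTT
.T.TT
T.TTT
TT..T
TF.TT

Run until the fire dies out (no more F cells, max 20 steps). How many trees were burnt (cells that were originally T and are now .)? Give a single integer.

Step 1: +2 fires, +1 burnt (F count now 2)
Step 2: +1 fires, +2 burnt (F count now 1)
Step 3: +1 fires, +1 burnt (F count now 1)
Step 4: +0 fires, +1 burnt (F count now 0)
Fire out after step 4
Initially T: 20, now '.': 14
Total burnt (originally-T cells now '.'): 4

Answer: 4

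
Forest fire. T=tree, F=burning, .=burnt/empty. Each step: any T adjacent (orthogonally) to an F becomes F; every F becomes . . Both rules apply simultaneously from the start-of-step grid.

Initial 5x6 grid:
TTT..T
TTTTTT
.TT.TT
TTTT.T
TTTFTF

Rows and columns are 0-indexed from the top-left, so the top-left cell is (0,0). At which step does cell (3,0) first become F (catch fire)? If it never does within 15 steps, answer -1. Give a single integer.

Step 1: cell (3,0)='T' (+4 fires, +2 burnt)
Step 2: cell (3,0)='T' (+3 fires, +4 burnt)
Step 3: cell (3,0)='T' (+5 fires, +3 burnt)
Step 4: cell (3,0)='F' (+5 fires, +5 burnt)
  -> target ignites at step 4
Step 5: cell (3,0)='.' (+3 fires, +5 burnt)
Step 6: cell (3,0)='.' (+2 fires, +3 burnt)
Step 7: cell (3,0)='.' (+1 fires, +2 burnt)
Step 8: cell (3,0)='.' (+0 fires, +1 burnt)
  fire out at step 8

4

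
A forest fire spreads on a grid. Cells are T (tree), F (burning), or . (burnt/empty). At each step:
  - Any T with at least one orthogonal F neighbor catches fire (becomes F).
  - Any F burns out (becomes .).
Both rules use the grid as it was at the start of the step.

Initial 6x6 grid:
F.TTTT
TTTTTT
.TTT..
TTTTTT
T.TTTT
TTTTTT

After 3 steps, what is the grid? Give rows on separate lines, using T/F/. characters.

Step 1: 1 trees catch fire, 1 burn out
  ..TTTT
  FTTTTT
  .TTT..
  TTTTTT
  T.TTTT
  TTTTTT
Step 2: 1 trees catch fire, 1 burn out
  ..TTTT
  .FTTTT
  .TTT..
  TTTTTT
  T.TTTT
  TTTTTT
Step 3: 2 trees catch fire, 1 burn out
  ..TTTT
  ..FTTT
  .FTT..
  TTTTTT
  T.TTTT
  TTTTTT

..TTTT
..FTTT
.FTT..
TTTTTT
T.TTTT
TTTTTT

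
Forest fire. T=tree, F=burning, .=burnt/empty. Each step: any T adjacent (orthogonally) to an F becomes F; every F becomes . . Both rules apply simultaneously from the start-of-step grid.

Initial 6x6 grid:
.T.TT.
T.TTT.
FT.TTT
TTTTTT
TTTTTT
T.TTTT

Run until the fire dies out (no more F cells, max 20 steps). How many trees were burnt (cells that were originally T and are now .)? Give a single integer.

Step 1: +3 fires, +1 burnt (F count now 3)
Step 2: +2 fires, +3 burnt (F count now 2)
Step 3: +3 fires, +2 burnt (F count now 3)
Step 4: +2 fires, +3 burnt (F count now 2)
Step 5: +4 fires, +2 burnt (F count now 4)
Step 6: +5 fires, +4 burnt (F count now 5)
Step 7: +6 fires, +5 burnt (F count now 6)
Step 8: +2 fires, +6 burnt (F count now 2)
Step 9: +0 fires, +2 burnt (F count now 0)
Fire out after step 9
Initially T: 28, now '.': 35
Total burnt (originally-T cells now '.'): 27

Answer: 27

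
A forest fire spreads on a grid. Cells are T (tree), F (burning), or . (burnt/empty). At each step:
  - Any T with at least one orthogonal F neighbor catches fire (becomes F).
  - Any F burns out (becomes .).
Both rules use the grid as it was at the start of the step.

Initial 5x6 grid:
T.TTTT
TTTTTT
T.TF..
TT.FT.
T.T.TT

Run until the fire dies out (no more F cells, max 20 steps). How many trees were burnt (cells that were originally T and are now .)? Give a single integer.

Step 1: +3 fires, +2 burnt (F count now 3)
Step 2: +4 fires, +3 burnt (F count now 4)
Step 3: +5 fires, +4 burnt (F count now 5)
Step 4: +2 fires, +5 burnt (F count now 2)
Step 5: +2 fires, +2 burnt (F count now 2)
Step 6: +1 fires, +2 burnt (F count now 1)
Step 7: +2 fires, +1 burnt (F count now 2)
Step 8: +0 fires, +2 burnt (F count now 0)
Fire out after step 8
Initially T: 20, now '.': 29
Total burnt (originally-T cells now '.'): 19

Answer: 19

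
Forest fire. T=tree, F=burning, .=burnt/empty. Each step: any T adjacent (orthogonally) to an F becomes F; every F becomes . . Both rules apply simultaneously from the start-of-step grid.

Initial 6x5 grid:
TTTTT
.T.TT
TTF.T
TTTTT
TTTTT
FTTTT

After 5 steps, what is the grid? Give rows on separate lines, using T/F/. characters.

Step 1: 4 trees catch fire, 2 burn out
  TTTTT
  .T.TT
  TF..T
  TTFTT
  FTTTT
  .FTTT
Step 2: 8 trees catch fire, 4 burn out
  TTTTT
  .F.TT
  F...T
  FF.FT
  .FFTT
  ..FTT
Step 3: 4 trees catch fire, 8 burn out
  TFTTT
  ...TT
  ....T
  ....F
  ...FT
  ...FT
Step 4: 5 trees catch fire, 4 burn out
  F.FTT
  ...TT
  ....F
  .....
  ....F
  ....F
Step 5: 2 trees catch fire, 5 burn out
  ...FT
  ...TF
  .....
  .....
  .....
  .....

...FT
...TF
.....
.....
.....
.....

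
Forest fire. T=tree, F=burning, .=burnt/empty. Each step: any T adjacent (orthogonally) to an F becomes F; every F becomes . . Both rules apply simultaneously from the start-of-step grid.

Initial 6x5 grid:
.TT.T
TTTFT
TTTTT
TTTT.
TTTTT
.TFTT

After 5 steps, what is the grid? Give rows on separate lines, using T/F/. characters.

Step 1: 6 trees catch fire, 2 burn out
  .TT.T
  TTF.F
  TTTFT
  TTTT.
  TTFTT
  .F.FT
Step 2: 10 trees catch fire, 6 burn out
  .TF.F
  TF...
  TTF.F
  TTFF.
  TF.FT
  ....F
Step 3: 6 trees catch fire, 10 burn out
  .F...
  F....
  TF...
  TF...
  F...F
  .....
Step 4: 2 trees catch fire, 6 burn out
  .....
  .....
  F....
  F....
  .....
  .....
Step 5: 0 trees catch fire, 2 burn out
  .....
  .....
  .....
  .....
  .....
  .....

.....
.....
.....
.....
.....
.....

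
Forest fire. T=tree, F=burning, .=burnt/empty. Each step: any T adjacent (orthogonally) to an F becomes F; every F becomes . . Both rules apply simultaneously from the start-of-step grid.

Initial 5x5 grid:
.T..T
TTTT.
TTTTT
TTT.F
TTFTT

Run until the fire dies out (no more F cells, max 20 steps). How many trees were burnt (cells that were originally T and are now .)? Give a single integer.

Answer: 17

Derivation:
Step 1: +5 fires, +2 burnt (F count now 5)
Step 2: +4 fires, +5 burnt (F count now 4)
Step 3: +4 fires, +4 burnt (F count now 4)
Step 4: +2 fires, +4 burnt (F count now 2)
Step 5: +2 fires, +2 burnt (F count now 2)
Step 6: +0 fires, +2 burnt (F count now 0)
Fire out after step 6
Initially T: 18, now '.': 24
Total burnt (originally-T cells now '.'): 17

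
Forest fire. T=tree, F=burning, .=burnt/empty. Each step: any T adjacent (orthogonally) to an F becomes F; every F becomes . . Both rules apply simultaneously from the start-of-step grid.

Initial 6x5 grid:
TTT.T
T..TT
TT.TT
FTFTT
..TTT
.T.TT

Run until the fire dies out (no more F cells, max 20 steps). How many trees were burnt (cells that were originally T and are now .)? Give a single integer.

Step 1: +4 fires, +2 burnt (F count now 4)
Step 2: +5 fires, +4 burnt (F count now 5)
Step 3: +5 fires, +5 burnt (F count now 5)
Step 4: +3 fires, +5 burnt (F count now 3)
Step 5: +2 fires, +3 burnt (F count now 2)
Step 6: +0 fires, +2 burnt (F count now 0)
Fire out after step 6
Initially T: 20, now '.': 29
Total burnt (originally-T cells now '.'): 19

Answer: 19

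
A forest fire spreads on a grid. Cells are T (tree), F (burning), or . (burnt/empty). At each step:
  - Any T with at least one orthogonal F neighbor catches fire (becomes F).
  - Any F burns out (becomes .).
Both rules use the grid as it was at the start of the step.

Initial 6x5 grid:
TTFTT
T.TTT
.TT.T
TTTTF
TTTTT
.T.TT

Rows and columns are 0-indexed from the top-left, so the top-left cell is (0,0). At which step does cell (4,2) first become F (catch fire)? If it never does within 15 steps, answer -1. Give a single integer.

Step 1: cell (4,2)='T' (+6 fires, +2 burnt)
Step 2: cell (4,2)='T' (+8 fires, +6 burnt)
Step 3: cell (4,2)='F' (+5 fires, +8 burnt)
  -> target ignites at step 3
Step 4: cell (4,2)='.' (+2 fires, +5 burnt)
Step 5: cell (4,2)='.' (+2 fires, +2 burnt)
Step 6: cell (4,2)='.' (+0 fires, +2 burnt)
  fire out at step 6

3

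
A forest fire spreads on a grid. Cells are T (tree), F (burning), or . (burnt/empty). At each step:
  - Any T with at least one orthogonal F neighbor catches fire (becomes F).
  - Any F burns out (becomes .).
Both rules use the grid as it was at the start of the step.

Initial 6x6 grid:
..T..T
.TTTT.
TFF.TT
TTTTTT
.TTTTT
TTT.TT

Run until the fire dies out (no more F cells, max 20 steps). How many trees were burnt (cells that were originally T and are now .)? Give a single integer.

Answer: 24

Derivation:
Step 1: +5 fires, +2 burnt (F count now 5)
Step 2: +6 fires, +5 burnt (F count now 6)
Step 3: +5 fires, +6 burnt (F count now 5)
Step 4: +4 fires, +5 burnt (F count now 4)
Step 5: +3 fires, +4 burnt (F count now 3)
Step 6: +1 fires, +3 burnt (F count now 1)
Step 7: +0 fires, +1 burnt (F count now 0)
Fire out after step 7
Initially T: 25, now '.': 35
Total burnt (originally-T cells now '.'): 24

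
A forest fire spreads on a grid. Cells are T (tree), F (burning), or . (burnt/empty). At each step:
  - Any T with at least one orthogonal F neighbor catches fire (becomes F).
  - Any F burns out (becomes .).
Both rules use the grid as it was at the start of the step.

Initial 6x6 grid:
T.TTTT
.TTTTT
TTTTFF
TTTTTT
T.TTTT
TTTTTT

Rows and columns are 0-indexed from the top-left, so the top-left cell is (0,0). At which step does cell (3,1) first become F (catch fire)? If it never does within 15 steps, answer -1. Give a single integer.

Step 1: cell (3,1)='T' (+5 fires, +2 burnt)
Step 2: cell (3,1)='T' (+7 fires, +5 burnt)
Step 3: cell (3,1)='T' (+7 fires, +7 burnt)
Step 4: cell (3,1)='F' (+6 fires, +7 burnt)
  -> target ignites at step 4
Step 5: cell (3,1)='.' (+2 fires, +6 burnt)
Step 6: cell (3,1)='.' (+2 fires, +2 burnt)
Step 7: cell (3,1)='.' (+1 fires, +2 burnt)
Step 8: cell (3,1)='.' (+0 fires, +1 burnt)
  fire out at step 8

4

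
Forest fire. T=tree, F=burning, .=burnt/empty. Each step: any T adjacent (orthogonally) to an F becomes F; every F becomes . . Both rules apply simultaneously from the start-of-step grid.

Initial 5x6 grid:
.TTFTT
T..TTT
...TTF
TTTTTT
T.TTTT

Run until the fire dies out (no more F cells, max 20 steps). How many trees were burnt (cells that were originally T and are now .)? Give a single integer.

Step 1: +6 fires, +2 burnt (F count now 6)
Step 2: +6 fires, +6 burnt (F count now 6)
Step 3: +2 fires, +6 burnt (F count now 2)
Step 4: +2 fires, +2 burnt (F count now 2)
Step 5: +2 fires, +2 burnt (F count now 2)
Step 6: +1 fires, +2 burnt (F count now 1)
Step 7: +1 fires, +1 burnt (F count now 1)
Step 8: +0 fires, +1 burnt (F count now 0)
Fire out after step 8
Initially T: 21, now '.': 29
Total burnt (originally-T cells now '.'): 20

Answer: 20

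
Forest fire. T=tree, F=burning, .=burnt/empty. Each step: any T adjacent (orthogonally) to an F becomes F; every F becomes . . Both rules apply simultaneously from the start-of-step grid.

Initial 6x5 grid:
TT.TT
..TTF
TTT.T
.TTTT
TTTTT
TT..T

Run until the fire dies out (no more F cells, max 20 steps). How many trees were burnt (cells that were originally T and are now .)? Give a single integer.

Step 1: +3 fires, +1 burnt (F count now 3)
Step 2: +3 fires, +3 burnt (F count now 3)
Step 3: +3 fires, +3 burnt (F count now 3)
Step 4: +4 fires, +3 burnt (F count now 4)
Step 5: +3 fires, +4 burnt (F count now 3)
Step 6: +1 fires, +3 burnt (F count now 1)
Step 7: +2 fires, +1 burnt (F count now 2)
Step 8: +1 fires, +2 burnt (F count now 1)
Step 9: +0 fires, +1 burnt (F count now 0)
Fire out after step 9
Initially T: 22, now '.': 28
Total burnt (originally-T cells now '.'): 20

Answer: 20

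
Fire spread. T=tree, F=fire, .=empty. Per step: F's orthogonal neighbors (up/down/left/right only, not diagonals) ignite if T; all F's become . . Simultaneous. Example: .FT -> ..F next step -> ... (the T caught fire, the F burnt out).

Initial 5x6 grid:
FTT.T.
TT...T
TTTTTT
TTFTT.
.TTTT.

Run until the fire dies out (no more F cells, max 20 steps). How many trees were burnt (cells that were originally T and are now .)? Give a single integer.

Step 1: +6 fires, +2 burnt (F count now 6)
Step 2: +9 fires, +6 burnt (F count now 9)
Step 3: +2 fires, +9 burnt (F count now 2)
Step 4: +1 fires, +2 burnt (F count now 1)
Step 5: +1 fires, +1 burnt (F count now 1)
Step 6: +0 fires, +1 burnt (F count now 0)
Fire out after step 6
Initially T: 20, now '.': 29
Total burnt (originally-T cells now '.'): 19

Answer: 19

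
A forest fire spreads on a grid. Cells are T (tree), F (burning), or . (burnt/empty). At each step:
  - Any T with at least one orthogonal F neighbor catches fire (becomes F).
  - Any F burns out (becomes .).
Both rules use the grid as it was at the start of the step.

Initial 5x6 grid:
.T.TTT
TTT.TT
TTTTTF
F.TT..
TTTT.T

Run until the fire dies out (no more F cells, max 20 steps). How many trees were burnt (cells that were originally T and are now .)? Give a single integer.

Answer: 20

Derivation:
Step 1: +4 fires, +2 burnt (F count now 4)
Step 2: +6 fires, +4 burnt (F count now 6)
Step 3: +5 fires, +6 burnt (F count now 5)
Step 4: +5 fires, +5 burnt (F count now 5)
Step 5: +0 fires, +5 burnt (F count now 0)
Fire out after step 5
Initially T: 21, now '.': 29
Total burnt (originally-T cells now '.'): 20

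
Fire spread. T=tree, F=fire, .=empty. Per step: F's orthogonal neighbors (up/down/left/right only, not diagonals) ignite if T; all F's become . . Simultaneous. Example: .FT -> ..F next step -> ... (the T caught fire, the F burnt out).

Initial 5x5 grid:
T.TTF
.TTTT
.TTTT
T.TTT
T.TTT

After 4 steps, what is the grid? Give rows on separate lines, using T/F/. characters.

Step 1: 2 trees catch fire, 1 burn out
  T.TF.
  .TTTF
  .TTTT
  T.TTT
  T.TTT
Step 2: 3 trees catch fire, 2 burn out
  T.F..
  .TTF.
  .TTTF
  T.TTT
  T.TTT
Step 3: 3 trees catch fire, 3 burn out
  T....
  .TF..
  .TTF.
  T.TTF
  T.TTT
Step 4: 4 trees catch fire, 3 burn out
  T....
  .F...
  .TF..
  T.TF.
  T.TTF

T....
.F...
.TF..
T.TF.
T.TTF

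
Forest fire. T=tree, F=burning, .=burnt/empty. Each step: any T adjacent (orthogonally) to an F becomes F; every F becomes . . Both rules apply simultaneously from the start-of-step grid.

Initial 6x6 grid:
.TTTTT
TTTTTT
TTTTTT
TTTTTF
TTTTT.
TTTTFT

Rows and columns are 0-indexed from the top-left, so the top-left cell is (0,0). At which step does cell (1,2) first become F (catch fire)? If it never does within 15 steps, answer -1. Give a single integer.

Step 1: cell (1,2)='T' (+5 fires, +2 burnt)
Step 2: cell (1,2)='T' (+5 fires, +5 burnt)
Step 3: cell (1,2)='T' (+6 fires, +5 burnt)
Step 4: cell (1,2)='T' (+6 fires, +6 burnt)
Step 5: cell (1,2)='F' (+5 fires, +6 burnt)
  -> target ignites at step 5
Step 6: cell (1,2)='.' (+3 fires, +5 burnt)
Step 7: cell (1,2)='.' (+2 fires, +3 burnt)
Step 8: cell (1,2)='.' (+0 fires, +2 burnt)
  fire out at step 8

5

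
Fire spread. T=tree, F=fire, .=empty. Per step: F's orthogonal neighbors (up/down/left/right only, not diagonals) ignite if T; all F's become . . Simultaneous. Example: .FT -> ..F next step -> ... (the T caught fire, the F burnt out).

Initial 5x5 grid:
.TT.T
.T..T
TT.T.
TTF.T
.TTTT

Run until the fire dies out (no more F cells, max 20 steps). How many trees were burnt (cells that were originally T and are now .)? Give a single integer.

Step 1: +2 fires, +1 burnt (F count now 2)
Step 2: +4 fires, +2 burnt (F count now 4)
Step 3: +3 fires, +4 burnt (F count now 3)
Step 4: +2 fires, +3 burnt (F count now 2)
Step 5: +1 fires, +2 burnt (F count now 1)
Step 6: +0 fires, +1 burnt (F count now 0)
Fire out after step 6
Initially T: 15, now '.': 22
Total burnt (originally-T cells now '.'): 12

Answer: 12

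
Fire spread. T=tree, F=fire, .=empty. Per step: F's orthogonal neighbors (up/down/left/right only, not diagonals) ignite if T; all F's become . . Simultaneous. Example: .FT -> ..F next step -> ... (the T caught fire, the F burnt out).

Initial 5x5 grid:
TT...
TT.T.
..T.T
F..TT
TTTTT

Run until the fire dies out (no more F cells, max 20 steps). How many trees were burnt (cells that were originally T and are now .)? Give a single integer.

Answer: 8

Derivation:
Step 1: +1 fires, +1 burnt (F count now 1)
Step 2: +1 fires, +1 burnt (F count now 1)
Step 3: +1 fires, +1 burnt (F count now 1)
Step 4: +1 fires, +1 burnt (F count now 1)
Step 5: +2 fires, +1 burnt (F count now 2)
Step 6: +1 fires, +2 burnt (F count now 1)
Step 7: +1 fires, +1 burnt (F count now 1)
Step 8: +0 fires, +1 burnt (F count now 0)
Fire out after step 8
Initially T: 14, now '.': 19
Total burnt (originally-T cells now '.'): 8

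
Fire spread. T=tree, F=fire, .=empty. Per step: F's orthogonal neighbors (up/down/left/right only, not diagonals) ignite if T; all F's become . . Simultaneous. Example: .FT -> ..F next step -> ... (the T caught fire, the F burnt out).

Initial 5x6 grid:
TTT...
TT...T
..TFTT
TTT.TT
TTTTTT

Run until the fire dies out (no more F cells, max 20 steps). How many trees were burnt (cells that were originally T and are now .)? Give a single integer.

Answer: 15

Derivation:
Step 1: +2 fires, +1 burnt (F count now 2)
Step 2: +3 fires, +2 burnt (F count now 3)
Step 3: +5 fires, +3 burnt (F count now 5)
Step 4: +4 fires, +5 burnt (F count now 4)
Step 5: +1 fires, +4 burnt (F count now 1)
Step 6: +0 fires, +1 burnt (F count now 0)
Fire out after step 6
Initially T: 20, now '.': 25
Total burnt (originally-T cells now '.'): 15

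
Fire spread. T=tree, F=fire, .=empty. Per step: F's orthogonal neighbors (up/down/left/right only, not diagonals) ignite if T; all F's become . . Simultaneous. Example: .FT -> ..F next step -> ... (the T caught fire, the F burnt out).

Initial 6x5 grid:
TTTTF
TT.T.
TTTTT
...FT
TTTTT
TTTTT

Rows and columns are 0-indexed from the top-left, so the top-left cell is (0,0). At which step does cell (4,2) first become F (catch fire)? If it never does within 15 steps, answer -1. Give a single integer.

Step 1: cell (4,2)='T' (+4 fires, +2 burnt)
Step 2: cell (4,2)='F' (+7 fires, +4 burnt)
  -> target ignites at step 2
Step 3: cell (4,2)='.' (+5 fires, +7 burnt)
Step 4: cell (4,2)='.' (+5 fires, +5 burnt)
Step 5: cell (4,2)='.' (+2 fires, +5 burnt)
Step 6: cell (4,2)='.' (+0 fires, +2 burnt)
  fire out at step 6

2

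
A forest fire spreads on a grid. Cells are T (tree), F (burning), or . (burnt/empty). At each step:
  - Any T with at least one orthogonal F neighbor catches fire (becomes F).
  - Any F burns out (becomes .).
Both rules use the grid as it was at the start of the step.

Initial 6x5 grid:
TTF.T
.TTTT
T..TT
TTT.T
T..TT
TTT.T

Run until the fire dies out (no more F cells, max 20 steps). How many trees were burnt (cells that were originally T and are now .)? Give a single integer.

Answer: 13

Derivation:
Step 1: +2 fires, +1 burnt (F count now 2)
Step 2: +3 fires, +2 burnt (F count now 3)
Step 3: +2 fires, +3 burnt (F count now 2)
Step 4: +2 fires, +2 burnt (F count now 2)
Step 5: +1 fires, +2 burnt (F count now 1)
Step 6: +1 fires, +1 burnt (F count now 1)
Step 7: +2 fires, +1 burnt (F count now 2)
Step 8: +0 fires, +2 burnt (F count now 0)
Fire out after step 8
Initially T: 21, now '.': 22
Total burnt (originally-T cells now '.'): 13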